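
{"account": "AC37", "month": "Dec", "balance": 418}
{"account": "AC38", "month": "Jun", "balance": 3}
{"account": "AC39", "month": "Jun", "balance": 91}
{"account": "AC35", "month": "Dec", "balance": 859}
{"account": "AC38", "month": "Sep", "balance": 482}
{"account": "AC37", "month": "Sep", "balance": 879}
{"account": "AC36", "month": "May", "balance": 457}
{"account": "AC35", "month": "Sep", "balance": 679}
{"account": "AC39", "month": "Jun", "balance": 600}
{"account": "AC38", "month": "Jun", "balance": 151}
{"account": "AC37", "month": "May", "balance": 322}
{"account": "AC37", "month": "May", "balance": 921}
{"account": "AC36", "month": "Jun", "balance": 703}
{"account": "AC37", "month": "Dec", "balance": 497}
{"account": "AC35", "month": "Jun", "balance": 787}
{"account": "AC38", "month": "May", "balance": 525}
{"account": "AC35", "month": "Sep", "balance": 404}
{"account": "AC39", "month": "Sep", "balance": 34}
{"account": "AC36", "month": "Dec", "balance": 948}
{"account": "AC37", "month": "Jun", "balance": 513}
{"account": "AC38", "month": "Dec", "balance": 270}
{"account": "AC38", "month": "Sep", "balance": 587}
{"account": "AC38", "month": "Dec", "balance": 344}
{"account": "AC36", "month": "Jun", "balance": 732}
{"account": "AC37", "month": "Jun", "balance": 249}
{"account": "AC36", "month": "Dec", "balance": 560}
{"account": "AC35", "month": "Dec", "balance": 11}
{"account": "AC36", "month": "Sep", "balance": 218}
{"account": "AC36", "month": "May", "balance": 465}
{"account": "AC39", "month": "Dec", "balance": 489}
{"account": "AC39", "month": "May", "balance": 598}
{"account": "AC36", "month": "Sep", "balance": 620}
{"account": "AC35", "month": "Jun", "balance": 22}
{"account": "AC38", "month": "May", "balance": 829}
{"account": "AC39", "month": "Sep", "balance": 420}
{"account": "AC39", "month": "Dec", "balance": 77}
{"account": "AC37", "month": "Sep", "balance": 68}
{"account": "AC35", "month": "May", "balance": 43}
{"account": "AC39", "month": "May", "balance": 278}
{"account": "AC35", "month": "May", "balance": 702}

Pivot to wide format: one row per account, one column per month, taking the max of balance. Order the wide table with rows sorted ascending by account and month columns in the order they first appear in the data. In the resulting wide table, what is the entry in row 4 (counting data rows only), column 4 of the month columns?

With rows sorted ascending by account, row 4 is account=AC38. month columns in first-appearance order: Dec, Jun, Sep, May; column 4 is May.
Long rows with account=AC38, month=May: max(525, 829) = 829.

829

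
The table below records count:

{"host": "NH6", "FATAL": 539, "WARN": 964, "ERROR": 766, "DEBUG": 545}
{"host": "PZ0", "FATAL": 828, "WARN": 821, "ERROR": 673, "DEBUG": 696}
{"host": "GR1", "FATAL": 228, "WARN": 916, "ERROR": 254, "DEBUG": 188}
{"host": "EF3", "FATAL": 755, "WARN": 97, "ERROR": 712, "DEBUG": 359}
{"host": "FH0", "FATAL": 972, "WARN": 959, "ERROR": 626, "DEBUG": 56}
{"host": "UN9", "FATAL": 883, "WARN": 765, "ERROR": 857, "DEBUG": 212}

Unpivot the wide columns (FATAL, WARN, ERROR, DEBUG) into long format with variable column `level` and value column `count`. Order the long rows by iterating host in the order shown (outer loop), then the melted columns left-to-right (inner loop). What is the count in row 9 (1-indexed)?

24 rows total (6 × 4). Row 9: index ⌊(9-1)/4⌋ = 2 into host → GR1; (9-1) mod 4 = 0 into the melted columns → FATAL.
So row 9 is (GR1, FATAL, 228); count = 228.

228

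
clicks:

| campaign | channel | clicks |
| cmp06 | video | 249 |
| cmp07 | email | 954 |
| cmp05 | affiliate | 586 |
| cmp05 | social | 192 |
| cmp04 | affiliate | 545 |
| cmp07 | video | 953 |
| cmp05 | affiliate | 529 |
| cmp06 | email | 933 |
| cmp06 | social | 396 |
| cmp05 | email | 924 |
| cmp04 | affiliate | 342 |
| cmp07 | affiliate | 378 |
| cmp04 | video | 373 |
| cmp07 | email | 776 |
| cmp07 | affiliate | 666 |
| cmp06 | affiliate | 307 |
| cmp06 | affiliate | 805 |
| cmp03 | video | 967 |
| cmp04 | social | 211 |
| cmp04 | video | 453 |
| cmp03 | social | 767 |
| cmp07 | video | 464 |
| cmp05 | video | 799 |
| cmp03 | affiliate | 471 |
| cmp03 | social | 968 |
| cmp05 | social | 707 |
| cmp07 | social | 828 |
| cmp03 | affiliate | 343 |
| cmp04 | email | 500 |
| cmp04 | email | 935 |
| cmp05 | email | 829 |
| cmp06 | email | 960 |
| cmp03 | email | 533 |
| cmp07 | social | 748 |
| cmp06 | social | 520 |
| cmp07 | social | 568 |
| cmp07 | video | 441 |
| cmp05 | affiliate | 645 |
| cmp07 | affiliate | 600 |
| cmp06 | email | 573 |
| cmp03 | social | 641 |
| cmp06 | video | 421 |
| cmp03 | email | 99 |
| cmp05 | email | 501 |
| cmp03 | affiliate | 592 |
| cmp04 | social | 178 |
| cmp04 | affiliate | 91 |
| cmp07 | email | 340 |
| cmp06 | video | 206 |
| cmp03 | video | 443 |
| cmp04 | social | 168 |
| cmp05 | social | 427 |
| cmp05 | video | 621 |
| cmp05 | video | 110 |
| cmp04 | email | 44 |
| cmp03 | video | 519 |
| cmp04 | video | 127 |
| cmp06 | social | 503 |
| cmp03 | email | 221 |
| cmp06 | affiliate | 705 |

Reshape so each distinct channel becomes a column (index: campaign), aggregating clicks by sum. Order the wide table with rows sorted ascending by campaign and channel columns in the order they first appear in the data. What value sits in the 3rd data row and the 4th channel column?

With rows sorted ascending by campaign, row 3 is campaign=cmp05. channel columns in first-appearance order: video, email, affiliate, social; column 4 is social.
Long rows with campaign=cmp05, channel=social: 192 + 707 + 427 = 1326.

1326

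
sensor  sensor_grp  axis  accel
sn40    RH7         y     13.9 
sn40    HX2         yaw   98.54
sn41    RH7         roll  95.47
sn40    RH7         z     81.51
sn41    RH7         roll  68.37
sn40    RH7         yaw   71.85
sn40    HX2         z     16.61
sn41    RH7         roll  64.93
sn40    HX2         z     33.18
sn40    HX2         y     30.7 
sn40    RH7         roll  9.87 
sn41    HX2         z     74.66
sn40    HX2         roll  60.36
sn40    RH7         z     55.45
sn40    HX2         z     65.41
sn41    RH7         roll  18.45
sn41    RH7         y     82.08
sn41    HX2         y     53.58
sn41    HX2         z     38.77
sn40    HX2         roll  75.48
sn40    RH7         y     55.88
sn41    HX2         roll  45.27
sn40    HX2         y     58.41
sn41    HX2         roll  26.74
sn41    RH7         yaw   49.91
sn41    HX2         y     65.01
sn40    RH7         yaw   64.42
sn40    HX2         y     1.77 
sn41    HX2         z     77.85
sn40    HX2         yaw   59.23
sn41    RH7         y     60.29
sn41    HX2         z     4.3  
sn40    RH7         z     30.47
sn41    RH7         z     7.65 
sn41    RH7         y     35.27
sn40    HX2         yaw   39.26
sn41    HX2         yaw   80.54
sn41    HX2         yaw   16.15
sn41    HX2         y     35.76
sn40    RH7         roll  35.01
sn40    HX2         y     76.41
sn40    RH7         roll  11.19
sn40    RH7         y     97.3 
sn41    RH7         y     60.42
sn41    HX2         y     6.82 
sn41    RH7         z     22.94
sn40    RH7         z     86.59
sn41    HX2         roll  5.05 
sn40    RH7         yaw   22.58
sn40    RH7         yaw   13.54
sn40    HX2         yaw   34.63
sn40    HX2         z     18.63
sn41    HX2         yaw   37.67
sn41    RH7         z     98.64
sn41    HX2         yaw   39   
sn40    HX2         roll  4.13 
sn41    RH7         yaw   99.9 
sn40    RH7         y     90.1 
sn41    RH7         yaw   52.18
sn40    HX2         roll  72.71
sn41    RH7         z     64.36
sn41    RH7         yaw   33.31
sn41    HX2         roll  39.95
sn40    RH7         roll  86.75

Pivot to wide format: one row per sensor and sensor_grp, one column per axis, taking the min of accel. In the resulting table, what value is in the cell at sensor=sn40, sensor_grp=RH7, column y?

Rows with sensor=sn40, sensor_grp=RH7 and axis=y: accel values are 13.9, 55.88, 97.3, 90.1.
min(13.9, 55.88, 97.3, 90.1) = 13.9.

13.9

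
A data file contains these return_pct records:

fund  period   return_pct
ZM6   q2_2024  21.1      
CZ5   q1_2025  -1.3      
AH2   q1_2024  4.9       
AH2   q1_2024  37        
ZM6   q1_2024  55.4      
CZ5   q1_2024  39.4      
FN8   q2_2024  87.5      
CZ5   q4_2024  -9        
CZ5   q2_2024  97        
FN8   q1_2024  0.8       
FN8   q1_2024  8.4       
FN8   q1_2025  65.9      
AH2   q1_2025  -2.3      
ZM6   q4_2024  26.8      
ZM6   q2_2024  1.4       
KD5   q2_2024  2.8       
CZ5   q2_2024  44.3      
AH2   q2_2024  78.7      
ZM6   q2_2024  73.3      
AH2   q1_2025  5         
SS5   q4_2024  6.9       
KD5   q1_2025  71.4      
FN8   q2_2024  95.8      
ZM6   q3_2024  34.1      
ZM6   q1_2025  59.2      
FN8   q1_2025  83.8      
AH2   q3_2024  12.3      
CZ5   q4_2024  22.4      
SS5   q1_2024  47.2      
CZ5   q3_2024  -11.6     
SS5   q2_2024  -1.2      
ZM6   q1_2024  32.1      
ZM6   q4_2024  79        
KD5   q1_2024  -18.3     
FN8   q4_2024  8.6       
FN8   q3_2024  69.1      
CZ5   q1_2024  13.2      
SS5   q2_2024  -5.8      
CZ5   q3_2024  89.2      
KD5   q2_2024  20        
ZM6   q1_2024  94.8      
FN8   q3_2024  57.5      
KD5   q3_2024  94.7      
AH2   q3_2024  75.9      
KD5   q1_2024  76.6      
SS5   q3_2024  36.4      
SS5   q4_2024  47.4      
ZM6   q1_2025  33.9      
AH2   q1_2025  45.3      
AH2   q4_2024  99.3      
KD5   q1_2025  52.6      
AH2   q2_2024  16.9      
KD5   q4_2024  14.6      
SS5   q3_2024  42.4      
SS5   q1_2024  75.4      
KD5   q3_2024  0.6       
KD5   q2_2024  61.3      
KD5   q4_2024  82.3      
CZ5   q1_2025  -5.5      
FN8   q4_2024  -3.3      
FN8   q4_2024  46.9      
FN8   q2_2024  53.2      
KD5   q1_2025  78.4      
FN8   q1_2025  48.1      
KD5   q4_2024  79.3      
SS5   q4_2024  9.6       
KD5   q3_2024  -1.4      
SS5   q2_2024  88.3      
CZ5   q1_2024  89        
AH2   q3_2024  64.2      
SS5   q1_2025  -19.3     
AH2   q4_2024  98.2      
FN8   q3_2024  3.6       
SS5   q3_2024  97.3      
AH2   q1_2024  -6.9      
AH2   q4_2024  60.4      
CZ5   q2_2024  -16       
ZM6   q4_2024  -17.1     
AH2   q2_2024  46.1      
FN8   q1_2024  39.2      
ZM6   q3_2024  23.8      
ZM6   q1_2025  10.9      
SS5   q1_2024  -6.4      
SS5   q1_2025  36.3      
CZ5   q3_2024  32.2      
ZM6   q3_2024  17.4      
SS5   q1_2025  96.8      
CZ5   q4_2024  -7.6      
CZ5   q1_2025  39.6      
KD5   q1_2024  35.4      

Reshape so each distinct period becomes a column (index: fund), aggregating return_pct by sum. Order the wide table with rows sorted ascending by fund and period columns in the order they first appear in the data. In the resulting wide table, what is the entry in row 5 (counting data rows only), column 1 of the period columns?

With rows sorted ascending by fund, row 5 is fund=SS5. period columns in first-appearance order: q2_2024, q1_2025, q1_2024, q4_2024, q3_2024; column 1 is q2_2024.
Long rows with fund=SS5, period=q2_2024: -1.2 + -5.8 + 88.3 = 81.3.

81.3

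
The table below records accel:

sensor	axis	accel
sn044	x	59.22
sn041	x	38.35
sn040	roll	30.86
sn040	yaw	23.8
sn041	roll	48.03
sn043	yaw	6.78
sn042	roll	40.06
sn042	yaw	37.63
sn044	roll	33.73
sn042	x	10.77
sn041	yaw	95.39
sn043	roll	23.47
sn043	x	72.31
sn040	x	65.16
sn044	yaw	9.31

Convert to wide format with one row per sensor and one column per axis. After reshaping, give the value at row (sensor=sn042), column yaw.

37.63

Wide layout: rows indexed by sensor, columns are the 3 distinct axis values (x, roll, yaw).
Cell (sensor=sn042, axis=yaw) draws from the long row where sensor=sn042 and axis=yaw, which has accel=37.63.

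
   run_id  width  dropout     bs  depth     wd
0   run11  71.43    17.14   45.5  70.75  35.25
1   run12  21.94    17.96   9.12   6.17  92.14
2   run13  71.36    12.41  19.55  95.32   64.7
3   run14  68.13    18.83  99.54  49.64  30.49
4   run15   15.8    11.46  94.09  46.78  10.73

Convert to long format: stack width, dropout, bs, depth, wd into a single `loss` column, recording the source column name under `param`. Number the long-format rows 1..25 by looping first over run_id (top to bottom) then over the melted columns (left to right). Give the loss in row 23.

25 rows total (5 × 5). Row 23: index ⌊(23-1)/5⌋ = 4 into run_id → run15; (23-1) mod 5 = 2 into the melted columns → bs.
So row 23 is (run15, bs, 94.09); loss = 94.09.

94.09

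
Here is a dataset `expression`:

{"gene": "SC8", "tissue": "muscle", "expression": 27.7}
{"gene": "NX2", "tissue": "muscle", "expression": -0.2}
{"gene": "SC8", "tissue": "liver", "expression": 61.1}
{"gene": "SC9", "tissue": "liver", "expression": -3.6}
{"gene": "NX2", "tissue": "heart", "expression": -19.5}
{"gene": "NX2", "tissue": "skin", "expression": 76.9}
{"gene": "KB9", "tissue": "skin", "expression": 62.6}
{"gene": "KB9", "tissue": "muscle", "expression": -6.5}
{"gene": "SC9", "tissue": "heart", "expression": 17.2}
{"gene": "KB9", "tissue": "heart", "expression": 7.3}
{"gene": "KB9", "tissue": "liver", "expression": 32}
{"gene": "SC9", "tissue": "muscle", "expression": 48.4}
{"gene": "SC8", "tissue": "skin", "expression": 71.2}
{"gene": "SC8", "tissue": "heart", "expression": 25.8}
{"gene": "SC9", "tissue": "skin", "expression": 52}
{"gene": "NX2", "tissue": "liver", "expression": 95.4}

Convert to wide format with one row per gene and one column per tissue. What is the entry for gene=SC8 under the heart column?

25.8

Wide layout: rows indexed by gene, columns are the 4 distinct tissue values (muscle, liver, heart, skin).
Cell (gene=SC8, tissue=heart) draws from the long row where gene=SC8 and tissue=heart, which has expression=25.8.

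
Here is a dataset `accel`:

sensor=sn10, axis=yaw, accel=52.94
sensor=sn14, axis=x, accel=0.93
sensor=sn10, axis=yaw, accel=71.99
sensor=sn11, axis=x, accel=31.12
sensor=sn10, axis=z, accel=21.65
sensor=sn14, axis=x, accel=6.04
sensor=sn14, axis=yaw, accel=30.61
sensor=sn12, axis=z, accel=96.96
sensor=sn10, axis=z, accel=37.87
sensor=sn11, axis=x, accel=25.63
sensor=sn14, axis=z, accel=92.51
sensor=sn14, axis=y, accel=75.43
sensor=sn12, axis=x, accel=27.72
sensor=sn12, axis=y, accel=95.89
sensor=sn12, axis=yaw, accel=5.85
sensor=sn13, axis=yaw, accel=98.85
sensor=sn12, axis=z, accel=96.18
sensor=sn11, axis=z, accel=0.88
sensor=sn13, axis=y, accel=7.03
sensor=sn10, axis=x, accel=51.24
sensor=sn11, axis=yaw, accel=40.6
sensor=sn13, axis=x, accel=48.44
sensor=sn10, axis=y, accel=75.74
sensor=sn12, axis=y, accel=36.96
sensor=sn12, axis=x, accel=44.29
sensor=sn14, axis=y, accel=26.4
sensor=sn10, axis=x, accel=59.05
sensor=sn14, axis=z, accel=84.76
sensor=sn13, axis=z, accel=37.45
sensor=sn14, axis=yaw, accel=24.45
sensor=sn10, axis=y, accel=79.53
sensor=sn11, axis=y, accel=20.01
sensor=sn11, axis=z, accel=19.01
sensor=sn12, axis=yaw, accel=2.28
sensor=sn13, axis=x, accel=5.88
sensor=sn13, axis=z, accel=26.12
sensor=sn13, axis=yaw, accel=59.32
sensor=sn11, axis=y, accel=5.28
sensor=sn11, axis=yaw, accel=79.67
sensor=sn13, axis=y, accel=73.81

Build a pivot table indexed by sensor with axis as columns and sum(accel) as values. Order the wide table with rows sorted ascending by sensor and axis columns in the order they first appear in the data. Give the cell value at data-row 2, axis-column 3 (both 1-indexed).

With rows sorted ascending by sensor, row 2 is sensor=sn11. axis columns in first-appearance order: yaw, x, z, y; column 3 is z.
Long rows with sensor=sn11, axis=z: 0.88 + 19.01 = 19.89.

19.89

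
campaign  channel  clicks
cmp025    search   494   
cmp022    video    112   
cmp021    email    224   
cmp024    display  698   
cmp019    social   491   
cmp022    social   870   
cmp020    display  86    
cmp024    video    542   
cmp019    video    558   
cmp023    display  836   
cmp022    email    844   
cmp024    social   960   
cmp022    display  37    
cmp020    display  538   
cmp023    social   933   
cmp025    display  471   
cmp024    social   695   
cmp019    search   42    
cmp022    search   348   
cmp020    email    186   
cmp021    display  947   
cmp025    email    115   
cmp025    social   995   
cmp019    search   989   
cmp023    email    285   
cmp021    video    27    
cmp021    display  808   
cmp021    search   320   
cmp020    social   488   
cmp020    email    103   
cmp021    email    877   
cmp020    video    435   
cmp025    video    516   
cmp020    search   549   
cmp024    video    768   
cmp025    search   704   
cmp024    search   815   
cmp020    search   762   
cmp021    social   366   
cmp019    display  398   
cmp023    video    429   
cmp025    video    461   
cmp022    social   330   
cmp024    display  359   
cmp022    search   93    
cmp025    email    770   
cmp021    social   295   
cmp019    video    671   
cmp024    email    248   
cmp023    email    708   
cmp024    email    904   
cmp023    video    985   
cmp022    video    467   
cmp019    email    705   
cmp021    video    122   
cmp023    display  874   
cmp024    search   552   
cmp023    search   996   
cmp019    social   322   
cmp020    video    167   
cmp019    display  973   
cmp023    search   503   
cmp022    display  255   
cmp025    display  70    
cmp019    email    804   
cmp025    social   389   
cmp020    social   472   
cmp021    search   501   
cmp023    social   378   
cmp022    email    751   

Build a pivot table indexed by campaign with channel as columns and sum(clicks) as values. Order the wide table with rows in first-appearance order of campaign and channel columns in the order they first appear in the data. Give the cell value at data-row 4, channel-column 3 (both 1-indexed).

With rows in first-appearance order of campaign, row 4 is campaign=cmp024. channel columns in first-appearance order: search, video, email, display, social; column 3 is email.
Long rows with campaign=cmp024, channel=email: 248 + 904 = 1152.

1152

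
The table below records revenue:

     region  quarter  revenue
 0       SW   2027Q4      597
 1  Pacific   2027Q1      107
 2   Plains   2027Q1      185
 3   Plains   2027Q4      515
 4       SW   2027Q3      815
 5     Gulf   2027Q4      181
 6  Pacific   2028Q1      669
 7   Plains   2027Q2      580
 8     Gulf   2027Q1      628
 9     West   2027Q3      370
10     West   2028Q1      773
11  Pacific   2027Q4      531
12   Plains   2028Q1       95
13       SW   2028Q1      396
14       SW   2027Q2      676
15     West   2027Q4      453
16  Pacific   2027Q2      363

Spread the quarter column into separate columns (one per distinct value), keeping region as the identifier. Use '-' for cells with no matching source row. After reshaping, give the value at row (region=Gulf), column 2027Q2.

-

No long-format row has region=Gulf and quarter=2027Q2, so the cell is -.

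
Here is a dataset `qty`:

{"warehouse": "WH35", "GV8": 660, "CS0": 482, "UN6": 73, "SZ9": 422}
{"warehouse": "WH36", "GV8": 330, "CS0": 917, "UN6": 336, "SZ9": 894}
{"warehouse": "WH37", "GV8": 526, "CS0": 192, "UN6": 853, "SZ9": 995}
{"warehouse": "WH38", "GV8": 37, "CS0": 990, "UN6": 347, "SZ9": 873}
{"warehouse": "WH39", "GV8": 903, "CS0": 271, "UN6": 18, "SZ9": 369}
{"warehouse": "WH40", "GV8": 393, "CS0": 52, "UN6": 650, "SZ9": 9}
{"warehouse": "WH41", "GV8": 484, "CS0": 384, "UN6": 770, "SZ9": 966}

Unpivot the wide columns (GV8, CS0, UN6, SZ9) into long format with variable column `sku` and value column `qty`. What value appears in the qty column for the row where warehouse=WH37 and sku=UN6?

Unpivoting turns each (warehouse, wide-column) pair into one long row.
The wide cell at row WH37, column UN6 holds 853, so the long row (WH37, UN6) has qty=853.

853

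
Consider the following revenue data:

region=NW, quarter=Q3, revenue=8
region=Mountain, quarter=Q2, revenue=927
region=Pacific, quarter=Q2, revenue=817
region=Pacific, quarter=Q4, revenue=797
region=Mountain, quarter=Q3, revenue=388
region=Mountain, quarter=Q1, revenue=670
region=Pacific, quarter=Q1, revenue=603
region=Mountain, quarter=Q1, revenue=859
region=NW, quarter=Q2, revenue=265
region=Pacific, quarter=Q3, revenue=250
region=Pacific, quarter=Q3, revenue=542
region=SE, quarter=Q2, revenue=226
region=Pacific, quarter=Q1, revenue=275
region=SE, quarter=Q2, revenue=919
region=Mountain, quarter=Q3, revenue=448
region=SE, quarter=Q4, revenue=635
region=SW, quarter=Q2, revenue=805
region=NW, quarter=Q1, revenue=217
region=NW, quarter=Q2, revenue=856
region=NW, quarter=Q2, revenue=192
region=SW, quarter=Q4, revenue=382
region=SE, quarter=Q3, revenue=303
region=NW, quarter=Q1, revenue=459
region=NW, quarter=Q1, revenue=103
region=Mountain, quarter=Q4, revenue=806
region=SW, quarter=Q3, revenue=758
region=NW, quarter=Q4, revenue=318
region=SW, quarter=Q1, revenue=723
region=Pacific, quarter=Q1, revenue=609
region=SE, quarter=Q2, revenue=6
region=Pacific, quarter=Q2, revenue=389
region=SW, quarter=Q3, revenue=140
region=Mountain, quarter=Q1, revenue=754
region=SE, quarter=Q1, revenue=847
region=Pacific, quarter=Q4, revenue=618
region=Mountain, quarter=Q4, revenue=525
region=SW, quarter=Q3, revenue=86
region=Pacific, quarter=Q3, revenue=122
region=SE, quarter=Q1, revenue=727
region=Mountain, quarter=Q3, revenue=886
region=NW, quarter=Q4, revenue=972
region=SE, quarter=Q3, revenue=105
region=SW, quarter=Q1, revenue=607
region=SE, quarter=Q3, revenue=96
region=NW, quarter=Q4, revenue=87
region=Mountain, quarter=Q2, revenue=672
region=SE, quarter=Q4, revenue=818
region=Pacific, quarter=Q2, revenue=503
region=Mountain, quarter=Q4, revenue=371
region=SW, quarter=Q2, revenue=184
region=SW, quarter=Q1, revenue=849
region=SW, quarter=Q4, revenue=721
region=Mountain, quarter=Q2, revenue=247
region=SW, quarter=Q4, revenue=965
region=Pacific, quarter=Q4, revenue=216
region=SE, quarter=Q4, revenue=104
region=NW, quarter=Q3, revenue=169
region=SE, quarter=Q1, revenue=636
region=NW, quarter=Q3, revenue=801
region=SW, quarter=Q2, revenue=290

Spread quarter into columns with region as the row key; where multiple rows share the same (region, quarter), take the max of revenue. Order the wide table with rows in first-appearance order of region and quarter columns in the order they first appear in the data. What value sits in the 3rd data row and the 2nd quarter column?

With rows in first-appearance order of region, row 3 is region=Pacific. quarter columns in first-appearance order: Q3, Q2, Q4, Q1; column 2 is Q2.
Long rows with region=Pacific, quarter=Q2: max(817, 389, 503) = 817.

817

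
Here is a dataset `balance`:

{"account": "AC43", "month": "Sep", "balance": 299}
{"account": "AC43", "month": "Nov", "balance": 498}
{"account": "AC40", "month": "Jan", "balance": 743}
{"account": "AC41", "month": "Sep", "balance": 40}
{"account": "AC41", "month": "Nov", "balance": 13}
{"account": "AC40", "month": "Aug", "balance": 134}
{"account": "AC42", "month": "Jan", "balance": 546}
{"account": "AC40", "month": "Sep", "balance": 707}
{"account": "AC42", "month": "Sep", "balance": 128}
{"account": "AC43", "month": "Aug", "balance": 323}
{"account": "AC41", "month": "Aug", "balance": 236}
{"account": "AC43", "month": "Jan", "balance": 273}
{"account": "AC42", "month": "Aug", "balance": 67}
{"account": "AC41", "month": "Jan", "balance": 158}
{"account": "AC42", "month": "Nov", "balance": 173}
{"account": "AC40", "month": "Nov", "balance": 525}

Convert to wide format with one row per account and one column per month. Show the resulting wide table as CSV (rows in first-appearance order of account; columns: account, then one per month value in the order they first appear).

account,Sep,Nov,Jan,Aug
AC43,299,498,273,323
AC40,707,525,743,134
AC41,40,13,158,236
AC42,128,173,546,67

Columns: account plus the 4 distinct month values (Sep, Nov, Jan, Aug).
For example, row AC43 column Sep takes balance=299 from the long row (AC43, Sep).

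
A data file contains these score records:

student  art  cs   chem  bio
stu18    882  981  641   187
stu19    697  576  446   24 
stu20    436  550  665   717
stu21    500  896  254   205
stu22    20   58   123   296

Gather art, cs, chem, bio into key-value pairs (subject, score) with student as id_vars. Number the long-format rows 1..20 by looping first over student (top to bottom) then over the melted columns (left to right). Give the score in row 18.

58

20 rows total (5 × 4). Row 18: index ⌊(18-1)/4⌋ = 4 into student → stu22; (18-1) mod 4 = 1 into the melted columns → cs.
So row 18 is (stu22, cs, 58); score = 58.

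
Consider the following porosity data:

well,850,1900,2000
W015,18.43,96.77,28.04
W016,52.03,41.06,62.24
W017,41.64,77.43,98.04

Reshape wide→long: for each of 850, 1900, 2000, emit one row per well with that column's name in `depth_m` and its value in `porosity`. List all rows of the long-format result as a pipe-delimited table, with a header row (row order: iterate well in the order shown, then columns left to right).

| well | depth_m | porosity |
| W015 | 850 | 18.43 |
| W015 | 1900 | 96.77 |
| W015 | 2000 | 28.04 |
| W016 | 850 | 52.03 |
| W016 | 1900 | 41.06 |
| W016 | 2000 | 62.24 |
| W017 | 850 | 41.64 |
| W017 | 1900 | 77.43 |
| W017 | 2000 | 98.04 |

Each (well, column) pair becomes one row: 3 × 3 = 9 rows.
For example, (W015, 850) → porosity=18.43.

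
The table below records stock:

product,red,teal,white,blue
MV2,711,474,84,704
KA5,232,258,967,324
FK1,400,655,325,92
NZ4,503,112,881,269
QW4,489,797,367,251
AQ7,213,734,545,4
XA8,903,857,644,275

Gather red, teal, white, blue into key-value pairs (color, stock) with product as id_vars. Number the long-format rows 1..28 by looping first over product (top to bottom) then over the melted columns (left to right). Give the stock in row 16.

28 rows total (7 × 4). Row 16: index ⌊(16-1)/4⌋ = 3 into product → NZ4; (16-1) mod 4 = 3 into the melted columns → blue.
So row 16 is (NZ4, blue, 269); stock = 269.

269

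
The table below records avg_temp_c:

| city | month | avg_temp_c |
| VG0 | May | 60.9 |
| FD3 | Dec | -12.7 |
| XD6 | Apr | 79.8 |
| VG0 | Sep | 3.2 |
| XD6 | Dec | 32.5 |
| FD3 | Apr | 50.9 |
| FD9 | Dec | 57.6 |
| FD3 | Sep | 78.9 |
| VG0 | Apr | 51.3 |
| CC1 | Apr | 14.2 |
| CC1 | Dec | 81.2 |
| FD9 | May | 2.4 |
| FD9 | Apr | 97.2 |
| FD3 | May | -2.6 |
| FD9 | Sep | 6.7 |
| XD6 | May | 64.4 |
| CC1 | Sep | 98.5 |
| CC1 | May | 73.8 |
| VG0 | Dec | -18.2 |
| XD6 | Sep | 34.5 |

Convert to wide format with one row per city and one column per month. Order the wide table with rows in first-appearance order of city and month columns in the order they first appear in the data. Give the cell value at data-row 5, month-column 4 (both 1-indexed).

With rows in first-appearance order of city, row 5 is city=CC1. month columns in first-appearance order: May, Dec, Apr, Sep; column 4 is Sep.
Long rows with city=CC1, month=Sep: avg_temp_c = 98.5.

98.5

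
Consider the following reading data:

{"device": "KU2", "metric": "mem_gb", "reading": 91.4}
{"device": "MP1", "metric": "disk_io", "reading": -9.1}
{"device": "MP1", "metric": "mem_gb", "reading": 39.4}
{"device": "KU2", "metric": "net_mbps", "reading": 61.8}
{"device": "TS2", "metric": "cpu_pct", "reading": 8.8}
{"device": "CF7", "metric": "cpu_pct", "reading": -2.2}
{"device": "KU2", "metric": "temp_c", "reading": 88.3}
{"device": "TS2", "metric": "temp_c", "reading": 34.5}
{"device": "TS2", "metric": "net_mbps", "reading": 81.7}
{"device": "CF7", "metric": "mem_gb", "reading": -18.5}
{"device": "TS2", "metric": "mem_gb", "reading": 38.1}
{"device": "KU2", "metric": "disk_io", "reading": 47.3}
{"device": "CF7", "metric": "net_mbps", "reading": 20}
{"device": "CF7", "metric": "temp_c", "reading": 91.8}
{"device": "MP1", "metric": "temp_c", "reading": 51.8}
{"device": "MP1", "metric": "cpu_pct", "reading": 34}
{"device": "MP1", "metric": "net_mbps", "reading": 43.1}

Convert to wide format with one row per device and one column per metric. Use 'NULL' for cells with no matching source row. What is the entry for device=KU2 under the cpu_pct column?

No long-format row has device=KU2 and metric=cpu_pct, so the cell is NULL.

NULL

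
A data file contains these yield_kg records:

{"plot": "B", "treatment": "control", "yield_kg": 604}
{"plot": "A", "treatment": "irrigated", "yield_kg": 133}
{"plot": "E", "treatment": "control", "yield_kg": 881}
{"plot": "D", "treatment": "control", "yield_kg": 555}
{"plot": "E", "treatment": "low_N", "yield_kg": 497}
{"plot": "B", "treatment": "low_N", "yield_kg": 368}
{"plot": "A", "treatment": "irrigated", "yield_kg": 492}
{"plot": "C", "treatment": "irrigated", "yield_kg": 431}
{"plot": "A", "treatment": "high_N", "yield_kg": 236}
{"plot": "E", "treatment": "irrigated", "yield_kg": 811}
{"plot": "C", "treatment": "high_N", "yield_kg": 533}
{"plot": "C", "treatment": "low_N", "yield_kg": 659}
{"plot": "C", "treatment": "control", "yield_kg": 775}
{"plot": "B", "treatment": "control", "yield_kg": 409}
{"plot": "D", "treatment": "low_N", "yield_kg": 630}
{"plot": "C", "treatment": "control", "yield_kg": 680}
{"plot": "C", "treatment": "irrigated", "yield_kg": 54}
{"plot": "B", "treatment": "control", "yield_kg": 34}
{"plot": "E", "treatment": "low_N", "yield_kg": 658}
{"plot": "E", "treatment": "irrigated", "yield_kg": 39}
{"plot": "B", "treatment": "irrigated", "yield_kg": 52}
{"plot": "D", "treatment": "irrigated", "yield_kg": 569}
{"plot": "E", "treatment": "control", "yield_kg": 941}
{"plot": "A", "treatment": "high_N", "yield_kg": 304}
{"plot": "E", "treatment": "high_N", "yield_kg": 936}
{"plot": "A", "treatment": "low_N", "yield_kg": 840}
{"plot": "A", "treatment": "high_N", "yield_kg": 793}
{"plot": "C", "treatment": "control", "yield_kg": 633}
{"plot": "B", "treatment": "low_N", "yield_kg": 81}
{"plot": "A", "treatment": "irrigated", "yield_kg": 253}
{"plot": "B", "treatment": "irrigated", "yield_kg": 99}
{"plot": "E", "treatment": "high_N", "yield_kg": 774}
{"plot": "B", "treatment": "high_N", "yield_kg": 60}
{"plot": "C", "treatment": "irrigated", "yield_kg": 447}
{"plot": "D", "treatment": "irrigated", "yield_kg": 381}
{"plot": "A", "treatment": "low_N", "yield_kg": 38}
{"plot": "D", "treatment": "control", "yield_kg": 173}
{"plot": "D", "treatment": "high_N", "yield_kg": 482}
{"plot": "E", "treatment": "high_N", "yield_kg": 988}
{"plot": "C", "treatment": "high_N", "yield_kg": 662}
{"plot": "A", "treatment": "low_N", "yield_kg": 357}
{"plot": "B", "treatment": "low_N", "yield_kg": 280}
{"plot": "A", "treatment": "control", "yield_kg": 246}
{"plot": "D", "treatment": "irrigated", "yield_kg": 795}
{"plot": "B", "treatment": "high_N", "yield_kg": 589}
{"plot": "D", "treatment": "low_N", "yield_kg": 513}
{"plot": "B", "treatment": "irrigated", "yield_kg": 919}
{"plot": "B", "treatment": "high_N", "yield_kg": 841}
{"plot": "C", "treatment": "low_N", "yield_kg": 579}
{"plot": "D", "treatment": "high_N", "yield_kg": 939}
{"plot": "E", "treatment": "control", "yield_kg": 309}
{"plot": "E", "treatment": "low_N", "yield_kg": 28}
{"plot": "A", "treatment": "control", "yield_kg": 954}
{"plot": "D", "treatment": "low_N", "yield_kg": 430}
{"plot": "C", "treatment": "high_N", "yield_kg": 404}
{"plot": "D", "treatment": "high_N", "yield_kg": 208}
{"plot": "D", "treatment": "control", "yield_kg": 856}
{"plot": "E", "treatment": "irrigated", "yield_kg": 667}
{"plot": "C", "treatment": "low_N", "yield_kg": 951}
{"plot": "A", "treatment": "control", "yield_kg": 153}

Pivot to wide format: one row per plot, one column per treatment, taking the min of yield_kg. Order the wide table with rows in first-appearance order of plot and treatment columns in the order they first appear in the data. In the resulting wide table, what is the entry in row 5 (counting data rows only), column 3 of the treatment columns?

With rows in first-appearance order of plot, row 5 is plot=C. treatment columns in first-appearance order: control, irrigated, low_N, high_N; column 3 is low_N.
Long rows with plot=C, treatment=low_N: min(659, 579, 951) = 579.

579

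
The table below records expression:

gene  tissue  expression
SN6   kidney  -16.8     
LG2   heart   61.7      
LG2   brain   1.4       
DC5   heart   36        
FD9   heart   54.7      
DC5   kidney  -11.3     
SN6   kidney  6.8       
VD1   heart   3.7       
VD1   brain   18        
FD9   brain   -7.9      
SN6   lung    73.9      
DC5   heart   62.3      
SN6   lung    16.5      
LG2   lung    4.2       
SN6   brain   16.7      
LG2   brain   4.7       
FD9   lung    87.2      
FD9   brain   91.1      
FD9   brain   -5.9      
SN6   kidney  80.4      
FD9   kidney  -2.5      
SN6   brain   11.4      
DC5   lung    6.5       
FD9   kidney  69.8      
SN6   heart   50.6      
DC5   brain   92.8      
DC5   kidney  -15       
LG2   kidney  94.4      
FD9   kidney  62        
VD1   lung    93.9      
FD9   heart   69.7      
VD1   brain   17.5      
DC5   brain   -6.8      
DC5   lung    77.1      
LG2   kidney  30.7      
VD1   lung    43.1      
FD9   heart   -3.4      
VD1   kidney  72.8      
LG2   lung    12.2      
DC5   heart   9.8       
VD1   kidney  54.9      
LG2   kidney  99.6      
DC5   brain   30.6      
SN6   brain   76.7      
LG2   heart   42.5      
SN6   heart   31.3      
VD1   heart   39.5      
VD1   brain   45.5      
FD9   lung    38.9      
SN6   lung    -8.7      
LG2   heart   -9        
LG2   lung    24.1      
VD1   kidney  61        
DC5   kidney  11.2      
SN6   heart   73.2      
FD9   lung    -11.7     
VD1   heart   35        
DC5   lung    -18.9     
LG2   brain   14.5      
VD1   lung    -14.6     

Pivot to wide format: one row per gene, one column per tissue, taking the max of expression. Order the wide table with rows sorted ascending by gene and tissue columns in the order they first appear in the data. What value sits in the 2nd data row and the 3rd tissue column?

91.1

With rows sorted ascending by gene, row 2 is gene=FD9. tissue columns in first-appearance order: kidney, heart, brain, lung; column 3 is brain.
Long rows with gene=FD9, tissue=brain: max(-7.9, 91.1, -5.9) = 91.1.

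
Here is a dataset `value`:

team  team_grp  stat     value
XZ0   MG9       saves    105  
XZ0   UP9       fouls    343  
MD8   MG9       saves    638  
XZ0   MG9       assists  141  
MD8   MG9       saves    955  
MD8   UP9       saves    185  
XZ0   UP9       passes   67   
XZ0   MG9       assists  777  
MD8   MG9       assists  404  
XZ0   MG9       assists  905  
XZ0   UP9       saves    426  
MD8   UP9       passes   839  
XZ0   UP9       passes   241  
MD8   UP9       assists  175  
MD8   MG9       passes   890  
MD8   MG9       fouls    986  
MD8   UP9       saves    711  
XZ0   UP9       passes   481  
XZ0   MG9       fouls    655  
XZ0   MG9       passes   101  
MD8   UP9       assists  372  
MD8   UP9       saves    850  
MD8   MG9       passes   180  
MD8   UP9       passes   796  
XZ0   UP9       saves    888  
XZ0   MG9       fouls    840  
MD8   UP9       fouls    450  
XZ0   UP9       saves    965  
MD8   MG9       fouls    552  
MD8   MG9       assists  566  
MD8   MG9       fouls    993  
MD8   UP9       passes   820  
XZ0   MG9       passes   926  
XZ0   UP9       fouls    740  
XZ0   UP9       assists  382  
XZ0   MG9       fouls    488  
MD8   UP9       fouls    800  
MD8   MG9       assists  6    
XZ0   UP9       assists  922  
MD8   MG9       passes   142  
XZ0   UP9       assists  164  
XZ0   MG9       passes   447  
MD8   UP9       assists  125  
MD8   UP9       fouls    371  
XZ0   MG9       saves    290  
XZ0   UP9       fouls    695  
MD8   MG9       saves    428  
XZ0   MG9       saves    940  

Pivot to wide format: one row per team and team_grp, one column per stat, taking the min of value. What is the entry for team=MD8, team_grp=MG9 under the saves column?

Rows with team=MD8, team_grp=MG9 and stat=saves: value values are 638, 955, 428.
min(638, 955, 428) = 428.

428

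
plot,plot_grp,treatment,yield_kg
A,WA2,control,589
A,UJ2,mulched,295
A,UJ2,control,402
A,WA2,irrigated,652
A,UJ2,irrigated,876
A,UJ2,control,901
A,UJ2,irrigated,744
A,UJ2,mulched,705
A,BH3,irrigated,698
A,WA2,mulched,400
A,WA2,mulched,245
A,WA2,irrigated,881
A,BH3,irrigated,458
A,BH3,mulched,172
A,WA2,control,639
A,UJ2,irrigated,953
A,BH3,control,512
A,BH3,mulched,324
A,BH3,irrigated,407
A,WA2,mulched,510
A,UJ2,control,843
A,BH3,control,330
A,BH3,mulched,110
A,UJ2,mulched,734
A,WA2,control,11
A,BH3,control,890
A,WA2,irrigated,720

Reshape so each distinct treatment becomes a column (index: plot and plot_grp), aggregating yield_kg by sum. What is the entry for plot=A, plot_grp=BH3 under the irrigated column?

Rows with plot=A, plot_grp=BH3 and treatment=irrigated: yield_kg values are 698, 458, 407.
698 + 458 + 407 = 1563.

1563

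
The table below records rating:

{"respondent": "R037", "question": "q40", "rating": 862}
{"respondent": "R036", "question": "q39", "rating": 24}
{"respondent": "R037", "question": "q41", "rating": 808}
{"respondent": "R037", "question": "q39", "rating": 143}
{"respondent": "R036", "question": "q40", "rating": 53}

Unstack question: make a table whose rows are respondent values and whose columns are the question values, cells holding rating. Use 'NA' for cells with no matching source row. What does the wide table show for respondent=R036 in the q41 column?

No long-format row has respondent=R036 and question=q41, so the cell is NA.

NA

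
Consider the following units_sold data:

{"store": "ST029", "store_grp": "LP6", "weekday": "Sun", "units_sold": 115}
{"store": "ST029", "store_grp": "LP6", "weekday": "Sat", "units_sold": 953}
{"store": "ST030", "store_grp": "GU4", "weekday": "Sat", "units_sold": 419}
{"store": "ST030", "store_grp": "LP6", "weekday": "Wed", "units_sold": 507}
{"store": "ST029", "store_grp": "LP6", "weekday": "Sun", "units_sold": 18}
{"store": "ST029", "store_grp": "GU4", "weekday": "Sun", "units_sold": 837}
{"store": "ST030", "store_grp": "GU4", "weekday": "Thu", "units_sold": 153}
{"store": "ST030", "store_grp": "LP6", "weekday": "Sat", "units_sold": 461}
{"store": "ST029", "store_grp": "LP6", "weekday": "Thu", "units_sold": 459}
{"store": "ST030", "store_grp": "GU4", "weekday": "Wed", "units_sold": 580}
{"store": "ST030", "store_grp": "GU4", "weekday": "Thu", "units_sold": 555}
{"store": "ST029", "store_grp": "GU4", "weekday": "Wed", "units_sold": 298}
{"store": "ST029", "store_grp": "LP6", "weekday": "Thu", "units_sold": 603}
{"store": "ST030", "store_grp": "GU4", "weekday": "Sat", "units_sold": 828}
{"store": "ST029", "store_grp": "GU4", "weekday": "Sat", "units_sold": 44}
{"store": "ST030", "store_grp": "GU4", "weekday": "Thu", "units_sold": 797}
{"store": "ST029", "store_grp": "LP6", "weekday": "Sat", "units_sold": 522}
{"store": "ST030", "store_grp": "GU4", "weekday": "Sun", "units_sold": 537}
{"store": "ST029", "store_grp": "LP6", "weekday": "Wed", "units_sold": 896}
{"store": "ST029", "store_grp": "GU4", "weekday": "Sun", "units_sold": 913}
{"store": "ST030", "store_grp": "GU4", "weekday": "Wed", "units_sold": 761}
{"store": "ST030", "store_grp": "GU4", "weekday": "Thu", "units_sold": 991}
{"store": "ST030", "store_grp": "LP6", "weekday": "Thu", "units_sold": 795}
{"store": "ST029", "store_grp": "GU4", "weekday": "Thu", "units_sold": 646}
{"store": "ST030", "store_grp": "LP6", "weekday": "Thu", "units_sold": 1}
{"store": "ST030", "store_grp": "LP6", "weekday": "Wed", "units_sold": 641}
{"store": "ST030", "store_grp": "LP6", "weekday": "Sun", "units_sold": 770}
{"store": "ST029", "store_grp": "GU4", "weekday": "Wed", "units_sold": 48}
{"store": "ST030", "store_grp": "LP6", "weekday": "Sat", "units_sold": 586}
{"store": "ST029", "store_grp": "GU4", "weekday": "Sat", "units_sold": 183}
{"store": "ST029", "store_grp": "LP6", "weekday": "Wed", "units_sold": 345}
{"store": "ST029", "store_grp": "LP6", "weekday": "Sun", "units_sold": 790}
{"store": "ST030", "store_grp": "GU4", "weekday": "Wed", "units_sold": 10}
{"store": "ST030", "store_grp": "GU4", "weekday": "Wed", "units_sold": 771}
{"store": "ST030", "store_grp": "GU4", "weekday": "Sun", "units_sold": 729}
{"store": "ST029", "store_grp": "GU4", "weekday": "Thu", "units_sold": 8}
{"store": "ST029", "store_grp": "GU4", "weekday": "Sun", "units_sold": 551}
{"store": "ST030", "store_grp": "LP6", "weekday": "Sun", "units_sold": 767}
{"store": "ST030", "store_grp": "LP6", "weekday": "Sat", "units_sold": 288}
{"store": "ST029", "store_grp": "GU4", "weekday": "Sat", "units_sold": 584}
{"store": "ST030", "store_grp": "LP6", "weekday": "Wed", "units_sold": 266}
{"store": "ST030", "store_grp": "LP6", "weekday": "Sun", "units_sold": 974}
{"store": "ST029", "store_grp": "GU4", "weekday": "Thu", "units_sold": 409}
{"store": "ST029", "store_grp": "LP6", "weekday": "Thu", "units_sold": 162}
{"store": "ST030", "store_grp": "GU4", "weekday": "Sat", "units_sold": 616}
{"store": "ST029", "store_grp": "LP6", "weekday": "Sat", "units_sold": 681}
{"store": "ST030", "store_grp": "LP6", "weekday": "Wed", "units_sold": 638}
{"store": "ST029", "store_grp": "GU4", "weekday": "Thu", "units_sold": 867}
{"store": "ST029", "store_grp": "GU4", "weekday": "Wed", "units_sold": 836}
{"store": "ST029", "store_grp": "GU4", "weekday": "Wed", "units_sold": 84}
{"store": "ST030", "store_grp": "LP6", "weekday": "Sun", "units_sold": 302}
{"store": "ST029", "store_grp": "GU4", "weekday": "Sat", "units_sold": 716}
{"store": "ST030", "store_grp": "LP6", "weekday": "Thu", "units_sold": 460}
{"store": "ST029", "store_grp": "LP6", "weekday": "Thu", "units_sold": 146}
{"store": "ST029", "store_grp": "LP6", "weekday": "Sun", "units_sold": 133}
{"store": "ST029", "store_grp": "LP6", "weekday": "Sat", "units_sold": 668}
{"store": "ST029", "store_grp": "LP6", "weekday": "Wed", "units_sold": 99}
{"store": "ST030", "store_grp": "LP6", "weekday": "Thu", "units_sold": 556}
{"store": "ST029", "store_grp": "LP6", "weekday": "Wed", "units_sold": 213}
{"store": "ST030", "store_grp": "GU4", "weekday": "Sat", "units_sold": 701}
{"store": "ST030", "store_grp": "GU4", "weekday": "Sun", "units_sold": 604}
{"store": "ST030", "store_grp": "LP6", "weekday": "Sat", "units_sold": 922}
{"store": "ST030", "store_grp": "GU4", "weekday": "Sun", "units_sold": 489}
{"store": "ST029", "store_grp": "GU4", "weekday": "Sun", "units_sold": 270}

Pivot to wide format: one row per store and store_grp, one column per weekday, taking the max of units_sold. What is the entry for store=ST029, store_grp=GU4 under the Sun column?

913

Rows with store=ST029, store_grp=GU4 and weekday=Sun: units_sold values are 837, 913, 551, 270.
max(837, 913, 551, 270) = 913.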